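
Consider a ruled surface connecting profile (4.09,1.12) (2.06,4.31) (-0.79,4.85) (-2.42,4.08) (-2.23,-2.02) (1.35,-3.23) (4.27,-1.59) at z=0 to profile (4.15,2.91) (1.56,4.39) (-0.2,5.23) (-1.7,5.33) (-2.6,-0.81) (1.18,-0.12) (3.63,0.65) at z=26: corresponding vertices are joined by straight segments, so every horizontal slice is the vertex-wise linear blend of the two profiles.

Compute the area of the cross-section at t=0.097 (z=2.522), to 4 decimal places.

Area at t=0.097: 40.6019

Cross-section at t=0.097: each vertex is (1-t)·p0[i] + t·p1[i].
  v1: (1-0.097)·(4.09,1.12) + 0.097·(4.15,2.91) = (4.0958,1.2936)
  v2: (1-0.097)·(2.06,4.31) + 0.097·(1.56,4.39) = (2.0115,4.3178)
  v3: (1-0.097)·(-0.79,4.85) + 0.097·(-0.2,5.23) = (-0.7328,4.8869)
  v4: (1-0.097)·(-2.42,4.08) + 0.097·(-1.7,5.33) = (-2.3502,4.2012)
  v5: (1-0.097)·(-2.23,-2.02) + 0.097·(-2.6,-0.81) = (-2.2659,-1.9026)
  v6: (1-0.097)·(1.35,-3.23) + 0.097·(1.18,-0.12) = (1.3335,-2.9283)
  v7: (1-0.097)·(4.27,-1.59) + 0.097·(3.63,0.65) = (4.2079,-1.3727)
Shoelace sum Σ(x_i·y_{i+1} − x_{i+1}·y_i):
  i=1: 4.0958·4.3178 − 2.0115·1.2936 = +15.0826 (running +15.0826)
  i=2: 2.0115·4.8869 − -0.7328·4.3178 = +12.9938 (running +28.0765)
  i=3: -0.7328·4.2012 − -2.3502·4.8869 = +8.4064 (running +36.4828)
  i=4: -2.3502·-1.9026 − -2.2659·4.2012 = +13.9911 (running +50.4739)
  i=5: -2.2659·-2.9283 − 1.3335·-1.9026 = +9.1724 (running +59.6463)
  i=6: 1.3335·-1.3727 − 4.2079·-2.9283 = +10.4916 (running +70.1380)
  i=7: 4.2079·1.2936 − 4.0958·-1.3727 = +11.0659 (running +81.2039)
Area = |Σ|/2 = |81.2039|/2 = 40.6019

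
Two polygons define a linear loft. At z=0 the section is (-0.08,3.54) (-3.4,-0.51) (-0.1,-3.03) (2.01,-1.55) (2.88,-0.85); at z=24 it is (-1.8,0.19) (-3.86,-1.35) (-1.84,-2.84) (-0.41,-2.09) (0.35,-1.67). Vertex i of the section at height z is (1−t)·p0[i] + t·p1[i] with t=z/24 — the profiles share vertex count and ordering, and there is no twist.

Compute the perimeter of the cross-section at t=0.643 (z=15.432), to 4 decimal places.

Cross-section at t=0.643: each vertex is (1-t)·p0[i] + t·p1[i].
  v1: (1-0.643)·(-0.08,3.54) + 0.643·(-1.8,0.19) = (-1.1860,1.3859)
  v2: (1-0.643)·(-3.4,-0.51) + 0.643·(-3.86,-1.35) = (-3.6958,-1.0501)
  v3: (1-0.643)·(-0.1,-3.03) + 0.643·(-1.84,-2.84) = (-1.2188,-2.9078)
  v4: (1-0.643)·(2.01,-1.55) + 0.643·(-0.41,-2.09) = (0.4539,-1.8972)
  v5: (1-0.643)·(2.88,-0.85) + 0.643·(0.35,-1.67) = (1.2532,-1.3773)
Perimeter = Σ |v_{i+1} − v_i|:
  edge 1→2: √(-2.5098² + -2.4361²) = 3.4977 (running 3.4977)
  edge 2→3: √(2.4770² + -1.8577²) = 3.0962 (running 6.5939)
  edge 3→4: √(1.6728² + 1.0106²) = 1.9543 (running 8.5482)
  edge 4→5: √(0.7993² + 0.5200²) = 0.9535 (running 9.5017)
  edge 5→1: √(-2.4392² + 2.7632²) = 3.6858 (running 13.1875)
Perimeter = 13.1875

Perimeter at t=0.643: 13.1875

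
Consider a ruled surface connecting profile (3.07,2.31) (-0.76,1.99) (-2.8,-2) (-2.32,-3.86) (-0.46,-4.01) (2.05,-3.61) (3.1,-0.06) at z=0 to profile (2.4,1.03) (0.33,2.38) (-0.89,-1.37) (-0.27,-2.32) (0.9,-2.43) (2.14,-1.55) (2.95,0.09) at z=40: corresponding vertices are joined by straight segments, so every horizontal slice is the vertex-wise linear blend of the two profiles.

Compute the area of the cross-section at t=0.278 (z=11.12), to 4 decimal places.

Area at t=0.278: 23.0197

Cross-section at t=0.278: each vertex is (1-t)·p0[i] + t·p1[i].
  v1: (1-0.278)·(3.07,2.31) + 0.278·(2.4,1.03) = (2.8837,1.9542)
  v2: (1-0.278)·(-0.76,1.99) + 0.278·(0.33,2.38) = (-0.4570,2.0984)
  v3: (1-0.278)·(-2.8,-2) + 0.278·(-0.89,-1.37) = (-2.2690,-1.8249)
  v4: (1-0.278)·(-2.32,-3.86) + 0.278·(-0.27,-2.32) = (-1.7501,-3.4319)
  v5: (1-0.278)·(-0.46,-4.01) + 0.278·(0.9,-2.43) = (-0.0819,-3.5708)
  v6: (1-0.278)·(2.05,-3.61) + 0.278·(2.14,-1.55) = (2.0750,-3.0373)
  v7: (1-0.278)·(3.1,-0.06) + 0.278·(2.95,0.09) = (3.0583,-0.0183)
Shoelace sum Σ(x_i·y_{i+1} − x_{i+1}·y_i):
  i=1: 2.8837·2.0984 − -0.4570·1.9542 = +6.9443 (running +6.9443)
  i=2: -0.4570·-1.8249 − -2.2690·2.0984 = +5.5953 (running +12.5396)
  i=3: -2.2690·-3.4319 − -1.7501·-1.8249 = +4.5933 (running +17.1329)
  i=4: -1.7501·-3.5708 − -0.0819·-3.4319 = +5.9680 (running +23.1010)
  i=5: -0.0819·-3.0373 − 2.0750·-3.5708 = +7.6582 (running +30.7592)
  i=6: 2.0750·-0.0183 − 3.0583·-3.0373 = +9.2511 (running +40.0102)
  i=7: 3.0583·1.9542 − 2.8837·-0.0183 = +6.0292 (running +46.0394)
Area = |Σ|/2 = |46.0394|/2 = 23.0197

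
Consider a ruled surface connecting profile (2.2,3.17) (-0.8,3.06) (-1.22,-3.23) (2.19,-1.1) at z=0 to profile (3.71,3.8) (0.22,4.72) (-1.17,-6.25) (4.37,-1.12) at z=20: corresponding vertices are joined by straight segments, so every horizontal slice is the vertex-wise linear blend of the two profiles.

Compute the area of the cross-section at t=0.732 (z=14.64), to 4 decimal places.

Area at t=0.732: 29.5104

Cross-section at t=0.732: each vertex is (1-t)·p0[i] + t·p1[i].
  v1: (1-0.732)·(2.2,3.17) + 0.732·(3.71,3.8) = (3.3053,3.6312)
  v2: (1-0.732)·(-0.8,3.06) + 0.732·(0.22,4.72) = (-0.0534,4.2751)
  v3: (1-0.732)·(-1.22,-3.23) + 0.732·(-1.17,-6.25) = (-1.1834,-5.4406)
  v4: (1-0.732)·(2.19,-1.1) + 0.732·(4.37,-1.12) = (3.7858,-1.1146)
Shoelace sum Σ(x_i·y_{i+1} − x_{i+1}·y_i):
  i=1: 3.3053·4.2751 − -0.0534·3.6312 = +14.3244 (running +14.3244)
  i=2: -0.0534·-5.4406 − -1.1834·4.2751 = +5.3495 (running +19.6739)
  i=3: -1.1834·-1.1146 − 3.7858·-5.4406 = +21.9160 (running +41.5899)
  i=4: 3.7858·3.6312 − 3.3053·-1.1146 = +17.4309 (running +59.0209)
Area = |Σ|/2 = |59.0209|/2 = 29.5104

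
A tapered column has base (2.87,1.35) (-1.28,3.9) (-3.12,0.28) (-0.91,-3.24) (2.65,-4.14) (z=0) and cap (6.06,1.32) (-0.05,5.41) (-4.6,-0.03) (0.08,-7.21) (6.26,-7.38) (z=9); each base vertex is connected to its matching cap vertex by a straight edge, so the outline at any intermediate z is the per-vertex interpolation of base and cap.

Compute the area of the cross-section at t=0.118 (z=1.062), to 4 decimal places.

Area at t=0.118: 37.0779

Cross-section at t=0.118: each vertex is (1-t)·p0[i] + t·p1[i].
  v1: (1-0.118)·(2.87,1.35) + 0.118·(6.06,1.32) = (3.2464,1.3465)
  v2: (1-0.118)·(-1.28,3.9) + 0.118·(-0.05,5.41) = (-1.1349,4.0782)
  v3: (1-0.118)·(-3.12,0.28) + 0.118·(-4.6,-0.03) = (-3.2946,0.2434)
  v4: (1-0.118)·(-0.91,-3.24) + 0.118·(0.08,-7.21) = (-0.7932,-3.7085)
  v5: (1-0.118)·(2.65,-4.14) + 0.118·(6.26,-7.38) = (3.0760,-4.5223)
Shoelace sum Σ(x_i·y_{i+1} − x_{i+1}·y_i):
  i=1: 3.2464·4.0782 − -1.1349·1.3465 = +14.7675 (running +14.7675)
  i=2: -1.1349·0.2434 − -3.2946·4.0782 = +13.1599 (running +27.9274)
  i=3: -3.2946·-3.7085 − -0.7932·0.2434 = +12.4111 (running +40.3385)
  i=4: -0.7932·-4.5223 − 3.0760·-3.7085 = +14.9942 (running +55.3327)
  i=5: 3.0760·1.3465 − 3.2464·-4.5223 = +18.8230 (running +74.1557)
Area = |Σ|/2 = |74.1557|/2 = 37.0779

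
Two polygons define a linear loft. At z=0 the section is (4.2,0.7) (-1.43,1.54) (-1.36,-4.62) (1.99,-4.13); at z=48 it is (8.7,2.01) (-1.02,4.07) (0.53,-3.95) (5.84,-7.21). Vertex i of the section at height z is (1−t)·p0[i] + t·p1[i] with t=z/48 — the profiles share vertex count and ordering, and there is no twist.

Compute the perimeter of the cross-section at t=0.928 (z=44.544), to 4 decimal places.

Cross-section at t=0.928: each vertex is (1-t)·p0[i] + t·p1[i].
  v1: (1-0.928)·(4.2,0.7) + 0.928·(8.7,2.01) = (8.3760,1.9157)
  v2: (1-0.928)·(-1.43,1.54) + 0.928·(-1.02,4.07) = (-1.0495,3.8878)
  v3: (1-0.928)·(-1.36,-4.62) + 0.928·(0.53,-3.95) = (0.3939,-3.9982)
  v4: (1-0.928)·(1.99,-4.13) + 0.928·(5.84,-7.21) = (5.5628,-6.9882)
Perimeter = Σ |v_{i+1} − v_i|:
  edge 1→2: √(-9.4255² + 1.9722²) = 9.6296 (running 9.6296)
  edge 2→3: √(1.4434² + -7.8861²) = 8.0171 (running 17.6467)
  edge 3→4: √(5.1689² + -2.9900²) = 5.9714 (running 23.6181)
  edge 4→1: √(2.8132² + 8.9039²) = 9.3378 (running 32.9559)
Perimeter = 32.9559

Perimeter at t=0.928: 32.9559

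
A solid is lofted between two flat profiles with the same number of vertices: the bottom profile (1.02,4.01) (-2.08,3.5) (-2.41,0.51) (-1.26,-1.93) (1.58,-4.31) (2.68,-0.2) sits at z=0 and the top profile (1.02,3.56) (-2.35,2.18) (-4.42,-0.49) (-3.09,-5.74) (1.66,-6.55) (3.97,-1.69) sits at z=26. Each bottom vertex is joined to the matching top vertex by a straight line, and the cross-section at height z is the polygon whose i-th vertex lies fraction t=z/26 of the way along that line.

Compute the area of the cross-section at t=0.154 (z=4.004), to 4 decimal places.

Area at t=0.154: 31.5047

Cross-section at t=0.154: each vertex is (1-t)·p0[i] + t·p1[i].
  v1: (1-0.154)·(1.02,4.01) + 0.154·(1.02,3.56) = (1.0200,3.9407)
  v2: (1-0.154)·(-2.08,3.5) + 0.154·(-2.35,2.18) = (-2.1216,3.2967)
  v3: (1-0.154)·(-2.41,0.51) + 0.154·(-4.42,-0.49) = (-2.7195,0.3560)
  v4: (1-0.154)·(-1.26,-1.93) + 0.154·(-3.09,-5.74) = (-1.5418,-2.5167)
  v5: (1-0.154)·(1.58,-4.31) + 0.154·(1.66,-6.55) = (1.5923,-4.6550)
  v6: (1-0.154)·(2.68,-0.2) + 0.154·(3.97,-1.69) = (2.8787,-0.4295)
Shoelace sum Σ(x_i·y_{i+1} − x_{i+1}·y_i):
  i=1: 1.0200·3.2967 − -2.1216·3.9407 = +11.7232 (running +11.7232)
  i=2: -2.1216·0.3560 − -2.7195·3.2967 = +8.2103 (running +19.9334)
  i=3: -2.7195·-2.5167 − -1.5418·0.3560 = +7.3933 (running +27.3267)
  i=4: -1.5418·-4.6550 − 1.5923·-2.5167 = +11.1846 (running +38.5113)
  i=5: 1.5923·-0.4295 − 2.8787·-4.6550 = +12.7162 (running +51.2275)
  i=6: 2.8787·3.9407 − 1.0200·-0.4295 = +11.7820 (running +63.0095)
Area = |Σ|/2 = |63.0095|/2 = 31.5047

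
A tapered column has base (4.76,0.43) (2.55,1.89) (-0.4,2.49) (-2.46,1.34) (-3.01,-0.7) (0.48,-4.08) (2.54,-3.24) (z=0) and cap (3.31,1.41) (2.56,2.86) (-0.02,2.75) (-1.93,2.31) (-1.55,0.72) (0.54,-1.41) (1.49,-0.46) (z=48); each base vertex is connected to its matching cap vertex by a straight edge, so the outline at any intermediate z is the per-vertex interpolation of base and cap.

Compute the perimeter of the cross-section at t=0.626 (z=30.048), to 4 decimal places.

Perimeter at t=0.626: 17.0594

Cross-section at t=0.626: each vertex is (1-t)·p0[i] + t·p1[i].
  v1: (1-0.626)·(4.76,0.43) + 0.626·(3.31,1.41) = (3.8523,1.0435)
  v2: (1-0.626)·(2.55,1.89) + 0.626·(2.56,2.86) = (2.5563,2.4972)
  v3: (1-0.626)·(-0.4,2.49) + 0.626·(-0.02,2.75) = (-0.1621,2.6528)
  v4: (1-0.626)·(-2.46,1.34) + 0.626·(-1.93,2.31) = (-2.1282,1.9472)
  v5: (1-0.626)·(-3.01,-0.7) + 0.626·(-1.55,0.72) = (-2.0960,0.1889)
  v6: (1-0.626)·(0.48,-4.08) + 0.626·(0.54,-1.41) = (0.5176,-2.4086)
  v7: (1-0.626)·(2.54,-3.24) + 0.626·(1.49,-0.46) = (1.8827,-1.4997)
Perimeter = Σ |v_{i+1} − v_i|:
  edge 1→2: √(-1.2960² + 1.4537²) = 1.9476 (running 1.9476)
  edge 2→3: √(-2.7184² + 0.1555²) = 2.7228 (running 4.6704)
  edge 3→4: √(-1.9661² + -0.7055²) = 2.0889 (running 6.7593)
  edge 4→5: √(0.0322² + -1.7583²) = 1.7586 (running 8.5179)
  edge 5→6: √(2.6136² + -2.5975²) = 3.6848 (running 12.2027)
  edge 6→7: √(1.3651² + 0.9089²) = 1.6400 (running 13.8427)
  edge 7→1: √(1.9696² + 2.5432²) = 3.2167 (running 17.0594)
Perimeter = 17.0594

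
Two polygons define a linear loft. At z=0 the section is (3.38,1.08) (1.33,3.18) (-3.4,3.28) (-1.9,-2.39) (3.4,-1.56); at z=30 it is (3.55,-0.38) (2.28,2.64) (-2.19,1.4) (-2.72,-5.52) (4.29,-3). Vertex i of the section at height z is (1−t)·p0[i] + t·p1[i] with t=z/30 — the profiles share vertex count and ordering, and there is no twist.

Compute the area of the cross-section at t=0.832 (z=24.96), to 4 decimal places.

Area at t=0.832: 36.7067

Cross-section at t=0.832: each vertex is (1-t)·p0[i] + t·p1[i].
  v1: (1-0.832)·(3.38,1.08) + 0.832·(3.55,-0.38) = (3.5214,-0.1347)
  v2: (1-0.832)·(1.33,3.18) + 0.832·(2.28,2.64) = (2.1204,2.7307)
  v3: (1-0.832)·(-3.4,3.28) + 0.832·(-2.19,1.4) = (-2.3933,1.7158)
  v4: (1-0.832)·(-1.9,-2.39) + 0.832·(-2.72,-5.52) = (-2.5822,-4.9942)
  v5: (1-0.832)·(3.4,-1.56) + 0.832·(4.29,-3) = (4.1405,-2.7581)
Shoelace sum Σ(x_i·y_{i+1} − x_{i+1}·y_i):
  i=1: 3.5214·2.7307 − 2.1204·-0.1347 = +9.9017 (running +9.9017)
  i=2: 2.1204·1.7158 − -2.3933·2.7307 = +10.1736 (running +20.0754)
  i=3: -2.3933·-4.9942 − -2.5822·1.7158 = +16.3831 (running +36.4585)
  i=4: -2.5822·-2.7581 − 4.1405·-4.9942 = +27.8002 (running +64.2587)
  i=5: 4.1405·-0.1347 − 3.5214·-2.7581 = +9.1546 (running +73.4134)
Area = |Σ|/2 = |73.4134|/2 = 36.7067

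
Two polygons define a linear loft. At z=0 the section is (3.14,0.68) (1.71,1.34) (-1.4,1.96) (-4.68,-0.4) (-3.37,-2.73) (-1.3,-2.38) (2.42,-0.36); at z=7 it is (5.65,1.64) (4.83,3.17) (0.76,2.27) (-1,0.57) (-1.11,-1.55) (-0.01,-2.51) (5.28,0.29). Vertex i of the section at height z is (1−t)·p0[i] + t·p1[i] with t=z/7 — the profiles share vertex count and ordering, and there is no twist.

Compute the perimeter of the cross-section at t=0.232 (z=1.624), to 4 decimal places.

Cross-section at t=0.232: each vertex is (1-t)·p0[i] + t·p1[i].
  v1: (1-0.232)·(3.14,0.68) + 0.232·(5.65,1.64) = (3.7223,0.9027)
  v2: (1-0.232)·(1.71,1.34) + 0.232·(4.83,3.17) = (2.4338,1.7646)
  v3: (1-0.232)·(-1.4,1.96) + 0.232·(0.76,2.27) = (-0.8989,2.0319)
  v4: (1-0.232)·(-4.68,-0.4) + 0.232·(-1,0.57) = (-3.8262,-0.1750)
  v5: (1-0.232)·(-3.37,-2.73) + 0.232·(-1.11,-1.55) = (-2.8457,-2.4562)
  v6: (1-0.232)·(-1.3,-2.38) + 0.232·(-0.01,-2.51) = (-1.0007,-2.4102)
  v7: (1-0.232)·(2.42,-0.36) + 0.232·(5.28,0.29) = (3.0835,-0.2092)
Perimeter = Σ |v_{i+1} − v_i|:
  edge 1→2: √(-1.2885² + 0.8618²) = 1.5501 (running 1.5501)
  edge 2→3: √(-3.3327² + 0.2674²) = 3.3434 (running 4.8936)
  edge 3→4: √(-2.9274² + -2.2069²) = 3.6660 (running 8.5596)
  edge 4→5: √(0.9806² + -2.2813²) = 2.4831 (running 11.0427)
  edge 5→6: √(1.8450² + 0.0461²) = 1.8455 (running 12.8882)
  edge 6→7: √(4.0842² + 2.2010²) = 4.6395 (running 17.5278)
  edge 7→1: √(0.6388² + 1.1119²) = 1.2824 (running 18.8101)
Perimeter = 18.8101

Perimeter at t=0.232: 18.8101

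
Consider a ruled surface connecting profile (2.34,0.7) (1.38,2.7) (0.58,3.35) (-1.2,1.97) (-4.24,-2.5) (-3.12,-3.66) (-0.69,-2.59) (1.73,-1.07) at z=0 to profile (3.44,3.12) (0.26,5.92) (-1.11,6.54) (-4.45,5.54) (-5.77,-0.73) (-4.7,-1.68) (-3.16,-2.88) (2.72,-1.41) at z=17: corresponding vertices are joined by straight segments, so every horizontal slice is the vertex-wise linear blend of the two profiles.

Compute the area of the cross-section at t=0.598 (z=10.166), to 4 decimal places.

Area at t=0.598: 44.6346

Cross-section at t=0.598: each vertex is (1-t)·p0[i] + t·p1[i].
  v1: (1-0.598)·(2.34,0.7) + 0.598·(3.44,3.12) = (2.9978,2.1472)
  v2: (1-0.598)·(1.38,2.7) + 0.598·(0.26,5.92) = (0.7102,4.6256)
  v3: (1-0.598)·(0.58,3.35) + 0.598·(-1.11,6.54) = (-0.4306,5.2576)
  v4: (1-0.598)·(-1.2,1.97) + 0.598·(-4.45,5.54) = (-3.1435,4.1049)
  v5: (1-0.598)·(-4.24,-2.5) + 0.598·(-5.77,-0.73) = (-5.1549,-1.4415)
  v6: (1-0.598)·(-3.12,-3.66) + 0.598·(-4.7,-1.68) = (-4.0648,-2.4760)
  v7: (1-0.598)·(-0.69,-2.59) + 0.598·(-3.16,-2.88) = (-2.1671,-2.7634)
  v8: (1-0.598)·(1.73,-1.07) + 0.598·(2.72,-1.41) = (2.3220,-1.2733)
Shoelace sum Σ(x_i·y_{i+1} − x_{i+1}·y_i):
  i=1: 2.9978·4.6256 − 0.7102·2.1472 = +12.3415 (running +12.3415)
  i=2: 0.7102·5.2576 − -0.4306·4.6256 = +5.7260 (running +18.0675)
  i=3: -0.4306·4.1049 − -3.1435·5.2576 = +14.7597 (running +32.8272)
  i=4: -3.1435·-1.4415 − -5.1549·4.1049 = +25.6918 (running +58.5190)
  i=5: -5.1549·-2.4760 − -4.0648·-1.4415 = +6.9038 (running +65.4228)
  i=6: -4.0648·-2.7634 − -2.1671·-2.4760 = +5.8673 (running +71.2901)
  i=7: -2.1671·-1.2733 − 2.3220·-2.7634 = +9.1761 (running +80.4662)
  i=8: 2.3220·2.1472 − 2.9978·-1.2733 = +8.8029 (running +89.2691)
Area = |Σ|/2 = |89.2691|/2 = 44.6346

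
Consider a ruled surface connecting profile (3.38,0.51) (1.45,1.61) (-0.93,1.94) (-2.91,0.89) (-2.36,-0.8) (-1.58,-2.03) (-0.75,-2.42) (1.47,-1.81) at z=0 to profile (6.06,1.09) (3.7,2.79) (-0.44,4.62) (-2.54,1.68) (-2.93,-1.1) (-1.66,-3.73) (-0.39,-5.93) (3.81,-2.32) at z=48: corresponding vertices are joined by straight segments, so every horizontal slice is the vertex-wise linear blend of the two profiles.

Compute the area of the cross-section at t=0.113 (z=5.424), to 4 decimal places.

Cross-section at t=0.113: each vertex is (1-t)·p0[i] + t·p1[i].
  v1: (1-0.113)·(3.38,0.51) + 0.113·(6.06,1.09) = (3.6828,0.5755)
  v2: (1-0.113)·(1.45,1.61) + 0.113·(3.7,2.79) = (1.7043,1.7433)
  v3: (1-0.113)·(-0.93,1.94) + 0.113·(-0.44,4.62) = (-0.8746,2.2428)
  v4: (1-0.113)·(-2.91,0.89) + 0.113·(-2.54,1.68) = (-2.8682,0.9793)
  v5: (1-0.113)·(-2.36,-0.8) + 0.113·(-2.93,-1.1) = (-2.4244,-0.8339)
  v6: (1-0.113)·(-1.58,-2.03) + 0.113·(-1.66,-3.73) = (-1.5890,-2.2221)
  v7: (1-0.113)·(-0.75,-2.42) + 0.113·(-0.39,-5.93) = (-0.7093,-2.8166)
  v8: (1-0.113)·(1.47,-1.81) + 0.113·(3.81,-2.32) = (1.7344,-1.8676)
Shoelace sum Σ(x_i·y_{i+1} − x_{i+1}·y_i):
  i=1: 3.6828·1.7433 − 1.7043·0.5755 = +5.4396 (running +5.4396)
  i=2: 1.7043·2.2428 − -0.8746·1.7433 = +5.3471 (running +10.7867)
  i=3: -0.8746·0.9793 − -2.8682·2.2428 = +5.5764 (running +16.3631)
  i=4: -2.8682·-0.8339 − -2.4244·0.9793 = +4.7659 (running +21.1290)
  i=5: -2.4244·-2.2221 − -1.5890·-0.8339 = +4.0622 (running +25.1912)
  i=6: -1.5890·-2.8166 − -0.7093·-2.2221 = +2.8996 (running +28.0908)
  i=7: -0.7093·-1.8676 − 1.7344·-2.8166 = +6.2100 (running +34.3007)
  i=8: 1.7344·0.5755 − 3.6828·-1.8676 = +7.8764 (running +42.1772)
Area = |Σ|/2 = |42.1772|/2 = 21.0886

Area at t=0.113: 21.0886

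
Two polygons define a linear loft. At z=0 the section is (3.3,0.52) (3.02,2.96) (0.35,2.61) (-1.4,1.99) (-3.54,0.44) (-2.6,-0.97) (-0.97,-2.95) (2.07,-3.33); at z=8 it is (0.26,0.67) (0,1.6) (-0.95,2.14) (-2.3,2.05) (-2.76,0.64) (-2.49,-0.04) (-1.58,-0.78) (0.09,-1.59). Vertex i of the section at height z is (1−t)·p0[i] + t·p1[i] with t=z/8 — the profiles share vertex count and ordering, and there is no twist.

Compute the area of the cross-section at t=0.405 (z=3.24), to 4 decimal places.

Area at t=0.405: 19.0034

Cross-section at t=0.405: each vertex is (1-t)·p0[i] + t·p1[i].
  v1: (1-0.405)·(3.3,0.52) + 0.405·(0.26,0.67) = (2.0688,0.5808)
  v2: (1-0.405)·(3.02,2.96) + 0.405·(0,1.6) = (1.7969,2.4092)
  v3: (1-0.405)·(0.35,2.61) + 0.405·(-0.95,2.14) = (-0.1765,2.4196)
  v4: (1-0.405)·(-1.4,1.99) + 0.405·(-2.3,2.05) = (-1.7645,2.0143)
  v5: (1-0.405)·(-3.54,0.44) + 0.405·(-2.76,0.64) = (-3.2241,0.5210)
  v6: (1-0.405)·(-2.6,-0.97) + 0.405·(-2.49,-0.04) = (-2.5554,-0.5933)
  v7: (1-0.405)·(-0.97,-2.95) + 0.405·(-1.58,-0.78) = (-1.2170,-2.0711)
  v8: (1-0.405)·(2.07,-3.33) + 0.405·(0.09,-1.59) = (1.2681,-2.6253)
Shoelace sum Σ(x_i·y_{i+1} − x_{i+1}·y_i):
  i=1: 2.0688·2.4092 − 1.7969·0.5808 = +3.9406 (running +3.9406)
  i=2: 1.7969·2.4196 − -0.1765·2.4092 = +4.7731 (running +8.7137)
  i=3: -0.1765·2.0143 − -1.7645·2.4196 = +3.9139 (running +12.6276)
  i=4: -1.7645·0.5210 − -3.2241·2.0143 = +5.5750 (running +18.2026)
  i=5: -3.2241·-0.5933 − -2.5554·0.5210 = +3.2444 (running +21.4471)
  i=6: -2.5554·-2.0711 − -1.2170·-0.5933 = +4.5706 (running +26.0176)
  i=7: -1.2170·-2.6253 − 1.2681·-2.0711 = +5.8215 (running +31.8392)
  i=8: 1.2681·0.5808 − 2.0688·-2.6253 = +6.1677 (running +38.0069)
Area = |Σ|/2 = |38.0069|/2 = 19.0034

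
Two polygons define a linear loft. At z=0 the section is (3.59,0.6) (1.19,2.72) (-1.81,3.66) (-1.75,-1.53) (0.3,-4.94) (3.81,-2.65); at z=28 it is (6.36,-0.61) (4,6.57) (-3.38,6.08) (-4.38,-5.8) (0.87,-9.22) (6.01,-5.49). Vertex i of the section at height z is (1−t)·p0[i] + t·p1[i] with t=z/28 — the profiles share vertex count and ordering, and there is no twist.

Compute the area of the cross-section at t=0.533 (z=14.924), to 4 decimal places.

Cross-section at t=0.533: each vertex is (1-t)·p0[i] + t·p1[i].
  v1: (1-0.533)·(3.59,0.6) + 0.533·(6.36,-0.61) = (5.0664,-0.0449)
  v2: (1-0.533)·(1.19,2.72) + 0.533·(4,6.57) = (2.6877,4.7721)
  v3: (1-0.533)·(-1.81,3.66) + 0.533·(-3.38,6.08) = (-2.6468,4.9499)
  v4: (1-0.533)·(-1.75,-1.53) + 0.533·(-4.38,-5.8) = (-3.1518,-3.8059)
  v5: (1-0.533)·(0.3,-4.94) + 0.533·(0.87,-9.22) = (0.6038,-7.2212)
  v6: (1-0.533)·(3.81,-2.65) + 0.533·(6.01,-5.49) = (4.9826,-4.1637)
Shoelace sum Σ(x_i·y_{i+1} − x_{i+1}·y_i):
  i=1: 5.0664·4.7721 − 2.6877·-0.0449 = +24.2979 (running +24.2979)
  i=2: 2.6877·4.9499 − -2.6468·4.7721 = +25.9346 (running +50.2325)
  i=3: -2.6468·-3.8059 − -3.1518·4.9499 = +25.6744 (running +75.9070)
  i=4: -3.1518·-7.2212 − 0.6038·-3.8059 = +25.0579 (running +100.9648)
  i=5: 0.6038·-4.1637 − 4.9826·-7.2212 = +33.4665 (running +134.4313)
  i=6: 4.9826·-0.0449 − 5.0664·-4.1637 = +20.8712 (running +155.3025)
Area = |Σ|/2 = |155.3025|/2 = 77.6513

Area at t=0.533: 77.6513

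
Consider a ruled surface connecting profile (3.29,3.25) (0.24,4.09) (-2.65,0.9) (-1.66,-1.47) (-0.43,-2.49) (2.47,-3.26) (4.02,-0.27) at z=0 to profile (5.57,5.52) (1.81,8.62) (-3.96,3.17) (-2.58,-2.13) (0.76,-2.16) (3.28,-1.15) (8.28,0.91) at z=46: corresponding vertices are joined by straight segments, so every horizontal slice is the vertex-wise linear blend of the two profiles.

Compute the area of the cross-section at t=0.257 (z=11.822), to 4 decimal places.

Cross-section at t=0.257: each vertex is (1-t)·p0[i] + t·p1[i].
  v1: (1-0.257)·(3.29,3.25) + 0.257·(5.57,5.52) = (3.8760,3.8334)
  v2: (1-0.257)·(0.24,4.09) + 0.257·(1.81,8.62) = (0.6435,5.2542)
  v3: (1-0.257)·(-2.65,0.9) + 0.257·(-3.96,3.17) = (-2.9867,1.4834)
  v4: (1-0.257)·(-1.66,-1.47) + 0.257·(-2.58,-2.13) = (-1.8964,-1.6396)
  v5: (1-0.257)·(-0.43,-2.49) + 0.257·(0.76,-2.16) = (-0.1242,-2.4052)
  v6: (1-0.257)·(2.47,-3.26) + 0.257·(3.28,-1.15) = (2.6782,-2.7177)
  v7: (1-0.257)·(4.02,-0.27) + 0.257·(8.28,0.91) = (5.1148,0.0333)
Shoelace sum Σ(x_i·y_{i+1} − x_{i+1}·y_i):
  i=1: 3.8760·5.2542 − 0.6435·3.8334 = +17.8984 (running +17.8984)
  i=2: 0.6435·1.4834 − -2.9867·5.2542 = +16.6471 (running +34.5455)
  i=3: -2.9867·-1.6396 − -1.8964·1.4834 = +7.7102 (running +42.2557)
  i=4: -1.8964·-2.4052 − -0.1242·-1.6396 = +4.3577 (running +46.6134)
  i=5: -0.1242·-2.7177 − 2.6782·-2.4052 = +6.7790 (running +53.3923)
  i=6: 2.6782·0.0333 − 5.1148·-2.7177 = +13.9898 (running +67.3821)
  i=7: 5.1148·3.8334 − 3.8760·0.0333 = +19.4782 (running +86.8603)
Area = |Σ|/2 = |86.8603|/2 = 43.4301

Area at t=0.257: 43.4301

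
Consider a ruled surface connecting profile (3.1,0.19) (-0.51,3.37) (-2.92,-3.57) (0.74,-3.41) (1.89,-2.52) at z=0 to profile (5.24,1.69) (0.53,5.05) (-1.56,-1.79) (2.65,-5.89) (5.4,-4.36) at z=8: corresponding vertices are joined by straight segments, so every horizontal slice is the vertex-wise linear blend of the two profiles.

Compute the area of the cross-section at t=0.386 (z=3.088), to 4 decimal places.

Cross-section at t=0.386: each vertex is (1-t)·p0[i] + t·p1[i].
  v1: (1-0.386)·(3.1,0.19) + 0.386·(5.24,1.69) = (3.9260,0.7690)
  v2: (1-0.386)·(-0.51,3.37) + 0.386·(0.53,5.05) = (-0.1086,4.0185)
  v3: (1-0.386)·(-2.92,-3.57) + 0.386·(-1.56,-1.79) = (-2.3950,-2.8829)
  v4: (1-0.386)·(0.74,-3.41) + 0.386·(2.65,-5.89) = (1.4773,-4.3673)
  v5: (1-0.386)·(1.89,-2.52) + 0.386·(5.4,-4.36) = (3.2449,-3.2302)
Shoelace sum Σ(x_i·y_{i+1} − x_{i+1}·y_i):
  i=1: 3.9260·4.0185 − -0.1086·0.7690 = +15.8602 (running +15.8602)
  i=2: -0.1086·-2.8829 − -2.3950·4.0185 = +9.9374 (running +25.7976)
  i=3: -2.3950·-4.3673 − 1.4773·-2.8829 = +14.7186 (running +40.5162)
  i=4: 1.4773·-3.2302 − 3.2449·-4.3673 = +9.3993 (running +49.9155)
  i=5: 3.2449·0.7690 − 3.9260·-3.2302 = +15.1773 (running +65.0929)
Area = |Σ|/2 = |65.0929|/2 = 32.5464

Area at t=0.386: 32.5464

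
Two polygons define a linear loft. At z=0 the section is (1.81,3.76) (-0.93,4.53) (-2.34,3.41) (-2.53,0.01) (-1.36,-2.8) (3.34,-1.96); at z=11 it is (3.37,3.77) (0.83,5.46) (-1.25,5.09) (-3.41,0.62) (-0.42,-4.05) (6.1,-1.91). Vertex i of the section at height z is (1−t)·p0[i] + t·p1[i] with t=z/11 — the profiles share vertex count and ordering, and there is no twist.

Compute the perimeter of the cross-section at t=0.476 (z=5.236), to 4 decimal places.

Cross-section at t=0.476: each vertex is (1-t)·p0[i] + t·p1[i].
  v1: (1-0.476)·(1.81,3.76) + 0.476·(3.37,3.77) = (2.5526,3.7648)
  v2: (1-0.476)·(-0.93,4.53) + 0.476·(0.83,5.46) = (-0.0922,4.9727)
  v3: (1-0.476)·(-2.34,3.41) + 0.476·(-1.25,5.09) = (-1.8212,4.2097)
  v4: (1-0.476)·(-2.53,0.01) + 0.476·(-3.41,0.62) = (-2.9489,0.3004)
  v5: (1-0.476)·(-1.36,-2.8) + 0.476·(-0.42,-4.05) = (-0.9126,-3.3950)
  v6: (1-0.476)·(3.34,-1.96) + 0.476·(6.1,-1.91) = (4.6538,-1.9362)
Perimeter = Σ |v_{i+1} − v_i|:
  edge 1→2: √(-2.6448² + 1.2079²) = 2.9076 (running 2.9076)
  edge 2→3: √(-1.7289² + -0.7630²) = 1.8898 (running 4.7974)
  edge 3→4: √(-1.1277² + -3.9093²) = 4.0687 (running 8.8661)
  edge 4→5: √(2.0363² + -3.6954²) = 4.2193 (running 13.0854)
  edge 5→6: √(5.5663² + 1.4588²) = 5.7543 (running 18.8397)
  edge 6→1: √(-2.1012² + 5.7010²) = 6.0759 (running 24.9155)
Perimeter = 24.9155

Perimeter at t=0.476: 24.9155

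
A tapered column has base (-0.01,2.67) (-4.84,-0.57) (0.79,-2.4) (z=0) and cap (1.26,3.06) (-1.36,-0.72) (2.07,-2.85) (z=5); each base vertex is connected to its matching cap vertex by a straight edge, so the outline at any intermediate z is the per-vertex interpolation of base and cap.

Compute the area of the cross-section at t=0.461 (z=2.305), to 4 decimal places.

Cross-section at t=0.461: each vertex is (1-t)·p0[i] + t·p1[i].
  v1: (1-0.461)·(-0.01,2.67) + 0.461·(1.26,3.06) = (0.5755,2.8498)
  v2: (1-0.461)·(-4.84,-0.57) + 0.461·(-1.36,-0.72) = (-3.2357,-0.6391)
  v3: (1-0.461)·(0.79,-2.4) + 0.461·(2.07,-2.85) = (1.3801,-2.6075)
Shoelace sum Σ(x_i·y_{i+1} − x_{i+1}·y_i):
  i=1: 0.5755·-0.6391 − -3.2357·2.8498 = +8.8533 (running +8.8533)
  i=2: -3.2357·-2.6075 − 1.3801·-0.6391 = +9.3191 (running +18.1724)
  i=3: 1.3801·2.8498 − 0.5755·-2.6075 = +5.4334 (running +23.6058)
Area = |Σ|/2 = |23.6058|/2 = 11.8029

Area at t=0.461: 11.8029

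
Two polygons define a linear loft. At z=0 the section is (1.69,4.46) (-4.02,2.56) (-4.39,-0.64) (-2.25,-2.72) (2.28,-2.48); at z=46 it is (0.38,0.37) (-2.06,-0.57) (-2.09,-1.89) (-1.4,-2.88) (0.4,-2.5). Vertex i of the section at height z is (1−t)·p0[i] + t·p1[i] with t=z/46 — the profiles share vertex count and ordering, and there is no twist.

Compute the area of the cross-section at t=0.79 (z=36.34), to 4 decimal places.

Area at t=0.79: 10.4551

Cross-section at t=0.79: each vertex is (1-t)·p0[i] + t·p1[i].
  v1: (1-0.79)·(1.69,4.46) + 0.79·(0.38,0.37) = (0.6551,1.2289)
  v2: (1-0.79)·(-4.02,2.56) + 0.79·(-2.06,-0.57) = (-2.4716,0.0873)
  v3: (1-0.79)·(-4.39,-0.64) + 0.79·(-2.09,-1.89) = (-2.5730,-1.6275)
  v4: (1-0.79)·(-2.25,-2.72) + 0.79·(-1.4,-2.88) = (-1.5785,-2.8464)
  v5: (1-0.79)·(2.28,-2.48) + 0.79·(0.4,-2.5) = (0.7948,-2.4958)
Shoelace sum Σ(x_i·y_{i+1} − x_{i+1}·y_i):
  i=1: 0.6551·0.0873 − -2.4716·1.2289 = +3.0945 (running +3.0945)
  i=2: -2.4716·-1.6275 − -2.5730·0.0873 = +4.2472 (running +7.3417)
  i=3: -2.5730·-2.8464 − -1.5785·-1.6275 = +4.7548 (running +12.0965)
  i=4: -1.5785·-2.4958 − 0.7948·-2.8464 = +6.2019 (running +18.2984)
  i=5: 0.7948·1.2289 − 0.6551·-2.4958 = +2.6117 (running +20.9101)
Area = |Σ|/2 = |20.9101|/2 = 10.4551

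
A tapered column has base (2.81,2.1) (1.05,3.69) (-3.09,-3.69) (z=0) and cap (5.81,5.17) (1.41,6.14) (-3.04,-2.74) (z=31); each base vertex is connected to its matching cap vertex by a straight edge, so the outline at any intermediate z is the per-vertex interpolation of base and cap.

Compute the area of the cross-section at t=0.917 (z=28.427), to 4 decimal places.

Area at t=0.917: 20.5625

Cross-section at t=0.917: each vertex is (1-t)·p0[i] + t·p1[i].
  v1: (1-0.917)·(2.81,2.1) + 0.917·(5.81,5.17) = (5.5610,4.9152)
  v2: (1-0.917)·(1.05,3.69) + 0.917·(1.41,6.14) = (1.3801,5.9366)
  v3: (1-0.917)·(-3.09,-3.69) + 0.917·(-3.04,-2.74) = (-3.0441,-2.8189)
Shoelace sum Σ(x_i·y_{i+1} − x_{i+1}·y_i):
  i=1: 5.5610·5.9366 − 1.3801·4.9152 = +26.2302 (running +26.2302)
  i=2: 1.3801·-2.8189 − -3.0441·5.9366 = +14.1817 (running +40.4119)
  i=3: -3.0441·4.9152 − 5.5610·-2.8189 = +0.7130 (running +41.1249)
Area = |Σ|/2 = |41.1249|/2 = 20.5625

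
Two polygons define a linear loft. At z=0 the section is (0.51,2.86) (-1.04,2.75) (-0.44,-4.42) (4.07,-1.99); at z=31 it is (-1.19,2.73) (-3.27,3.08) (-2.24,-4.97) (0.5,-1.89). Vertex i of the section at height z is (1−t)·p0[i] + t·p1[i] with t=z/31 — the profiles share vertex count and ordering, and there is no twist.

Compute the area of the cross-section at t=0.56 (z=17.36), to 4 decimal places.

Area at t=0.56: 18.8306

Cross-section at t=0.56: each vertex is (1-t)·p0[i] + t·p1[i].
  v1: (1-0.56)·(0.51,2.86) + 0.56·(-1.19,2.73) = (-0.4420,2.7872)
  v2: (1-0.56)·(-1.04,2.75) + 0.56·(-3.27,3.08) = (-2.2888,2.9348)
  v3: (1-0.56)·(-0.44,-4.42) + 0.56·(-2.24,-4.97) = (-1.4480,-4.7280)
  v4: (1-0.56)·(4.07,-1.99) + 0.56·(0.5,-1.89) = (2.0708,-1.9340)
Shoelace sum Σ(x_i·y_{i+1} − x_{i+1}·y_i):
  i=1: -0.4420·2.9348 − -2.2888·2.7872 = +5.0822 (running +5.0822)
  i=2: -2.2888·-4.7280 − -1.4480·2.9348 = +15.0710 (running +20.1532)
  i=3: -1.4480·-1.9340 − 2.0708·-4.7280 = +12.5912 (running +32.7444)
  i=4: 2.0708·2.7872 − -0.4420·-1.9340 = +4.9169 (running +37.6613)
Area = |Σ|/2 = |37.6613|/2 = 18.8306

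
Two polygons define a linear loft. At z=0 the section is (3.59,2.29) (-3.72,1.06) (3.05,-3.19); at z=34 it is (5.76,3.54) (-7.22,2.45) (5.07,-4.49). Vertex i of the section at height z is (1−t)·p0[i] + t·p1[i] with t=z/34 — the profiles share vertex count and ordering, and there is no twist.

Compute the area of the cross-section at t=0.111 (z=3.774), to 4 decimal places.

Area at t=0.111: 22.5395

Cross-section at t=0.111: each vertex is (1-t)·p0[i] + t·p1[i].
  v1: (1-0.111)·(3.59,2.29) + 0.111·(5.76,3.54) = (3.8309,2.4287)
  v2: (1-0.111)·(-3.72,1.06) + 0.111·(-7.22,2.45) = (-4.1085,1.2143)
  v3: (1-0.111)·(3.05,-3.19) + 0.111·(5.07,-4.49) = (3.2742,-3.3343)
Shoelace sum Σ(x_i·y_{i+1} − x_{i+1}·y_i):
  i=1: 3.8309·1.2143 − -4.1085·2.4287 = +14.6303 (running +14.6303)
  i=2: -4.1085·-3.3343 − 3.2742·1.2143 = +9.7231 (running +24.3534)
  i=3: 3.2742·2.4287 − 3.8309·-3.3343 = +20.7255 (running +45.0790)
Area = |Σ|/2 = |45.0790|/2 = 22.5395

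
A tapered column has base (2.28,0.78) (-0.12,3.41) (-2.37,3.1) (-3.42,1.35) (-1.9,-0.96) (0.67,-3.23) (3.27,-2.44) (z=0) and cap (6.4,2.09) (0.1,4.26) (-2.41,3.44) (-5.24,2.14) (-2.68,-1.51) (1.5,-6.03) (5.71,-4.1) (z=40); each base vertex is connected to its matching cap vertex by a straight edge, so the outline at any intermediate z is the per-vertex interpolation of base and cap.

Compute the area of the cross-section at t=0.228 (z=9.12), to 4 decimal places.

Cross-section at t=0.228: each vertex is (1-t)·p0[i] + t·p1[i].
  v1: (1-0.228)·(2.28,0.78) + 0.228·(6.4,2.09) = (3.2194,1.0787)
  v2: (1-0.228)·(-0.12,3.41) + 0.228·(0.1,4.26) = (-0.0698,3.6038)
  v3: (1-0.228)·(-2.37,3.1) + 0.228·(-2.41,3.44) = (-2.3791,3.1775)
  v4: (1-0.228)·(-3.42,1.35) + 0.228·(-5.24,2.14) = (-3.8350,1.5301)
  v5: (1-0.228)·(-1.9,-0.96) + 0.228·(-2.68,-1.51) = (-2.0778,-1.0854)
  v6: (1-0.228)·(0.67,-3.23) + 0.228·(1.5,-6.03) = (0.8592,-3.8684)
  v7: (1-0.228)·(3.27,-2.44) + 0.228·(5.71,-4.1) = (3.8263,-2.8185)
Shoelace sum Σ(x_i·y_{i+1} − x_{i+1}·y_i):
  i=1: 3.2194·3.6038 − -0.0698·1.0787 = +11.6773 (running +11.6773)
  i=2: -0.0698·3.1775 − -2.3791·3.6038 = +8.3520 (running +20.0292)
  i=3: -2.3791·1.5301 − -3.8350·3.1775 = +8.5453 (running +28.5745)
  i=4: -3.8350·-1.0854 − -2.0778·1.5301 = +7.3418 (running +35.9164)
  i=5: -2.0778·-3.8684 − 0.8592·-1.0854 = +8.9705 (running +44.8869)
  i=6: 0.8592·-2.8185 − 3.8263·-3.8684 = +12.3800 (running +57.2669)
  i=7: 3.8263·1.0787 − 3.2194·-2.8185 = +13.2011 (running +70.4679)
Area = |Σ|/2 = |70.4679|/2 = 35.2340

Area at t=0.228: 35.2340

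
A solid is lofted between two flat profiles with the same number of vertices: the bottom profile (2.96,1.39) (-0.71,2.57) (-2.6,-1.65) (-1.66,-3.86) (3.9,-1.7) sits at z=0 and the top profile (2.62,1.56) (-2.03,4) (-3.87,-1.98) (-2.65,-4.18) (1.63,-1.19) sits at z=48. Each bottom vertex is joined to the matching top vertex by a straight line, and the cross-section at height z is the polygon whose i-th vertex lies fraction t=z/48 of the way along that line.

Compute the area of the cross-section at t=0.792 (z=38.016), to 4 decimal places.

Cross-section at t=0.792: each vertex is (1-t)·p0[i] + t·p1[i].
  v1: (1-0.792)·(2.96,1.39) + 0.792·(2.62,1.56) = (2.6907,1.5246)
  v2: (1-0.792)·(-0.71,2.57) + 0.792·(-2.03,4) = (-1.7554,3.7026)
  v3: (1-0.792)·(-2.6,-1.65) + 0.792·(-3.87,-1.98) = (-3.6058,-1.9114)
  v4: (1-0.792)·(-1.66,-3.86) + 0.792·(-2.65,-4.18) = (-2.4441,-4.1134)
  v5: (1-0.792)·(3.9,-1.7) + 0.792·(1.63,-1.19) = (2.1022,-1.2961)
Shoelace sum Σ(x_i·y_{i+1} − x_{i+1}·y_i):
  i=1: 2.6907·3.7026 − -1.7554·1.5246 = +12.6390 (running +12.6390)
  i=2: -1.7554·-1.9114 − -3.6058·3.7026 = +16.7061 (running +29.3451)
  i=3: -3.6058·-4.1134 − -2.4441·-1.9114 = +10.1609 (running +39.5060)
  i=4: -2.4441·-1.2961 − 2.1022·-4.1134 = +11.8148 (running +51.3208)
  i=5: 2.1022·1.5246 − 2.6907·-1.2961 = +6.6924 (running +58.0132)
Area = |Σ|/2 = |58.0132|/2 = 29.0066

Area at t=0.792: 29.0066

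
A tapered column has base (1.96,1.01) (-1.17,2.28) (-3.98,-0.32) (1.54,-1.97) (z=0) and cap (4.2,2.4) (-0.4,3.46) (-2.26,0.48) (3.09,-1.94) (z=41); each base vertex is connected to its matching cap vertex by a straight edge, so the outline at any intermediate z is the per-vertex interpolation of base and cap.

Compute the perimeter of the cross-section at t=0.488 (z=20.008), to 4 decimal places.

Cross-section at t=0.488: each vertex is (1-t)·p0[i] + t·p1[i].
  v1: (1-0.488)·(1.96,1.01) + 0.488·(4.2,2.4) = (3.0531,1.6883)
  v2: (1-0.488)·(-1.17,2.28) + 0.488·(-0.4,3.46) = (-0.7942,2.8558)
  v3: (1-0.488)·(-3.98,-0.32) + 0.488·(-2.26,0.48) = (-3.1406,0.0704)
  v4: (1-0.488)·(1.54,-1.97) + 0.488·(3.09,-1.94) = (2.2964,-1.9554)
Perimeter = Σ |v_{i+1} − v_i|:
  edge 1→2: √(-3.8474² + 1.1675²) = 4.0206 (running 4.0206)
  edge 2→3: √(-2.3464² + -2.7854²) = 3.6420 (running 7.6626)
  edge 3→4: √(5.4370² + -2.0258²) = 5.8022 (running 13.4648)
  edge 4→1: √(0.7567² + 3.6437²) = 3.7214 (running 17.1862)
Perimeter = 17.1862

Perimeter at t=0.488: 17.1862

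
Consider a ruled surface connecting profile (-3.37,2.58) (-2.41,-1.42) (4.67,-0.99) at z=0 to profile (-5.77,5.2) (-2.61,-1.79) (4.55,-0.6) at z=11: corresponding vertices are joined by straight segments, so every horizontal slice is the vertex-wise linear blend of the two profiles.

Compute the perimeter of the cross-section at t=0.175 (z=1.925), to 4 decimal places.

Cross-section at t=0.175: each vertex is (1-t)·p0[i] + t·p1[i].
  v1: (1-0.175)·(-3.37,2.58) + 0.175·(-5.77,5.2) = (-3.7900,3.0385)
  v2: (1-0.175)·(-2.41,-1.42) + 0.175·(-2.61,-1.79) = (-2.4450,-1.4848)
  v3: (1-0.175)·(4.67,-0.99) + 0.175·(4.55,-0.6) = (4.6490,-0.9217)
Perimeter = Σ |v_{i+1} − v_i|:
  edge 1→2: √(1.3450² + -4.5232²) = 4.7190 (running 4.7190)
  edge 2→3: √(7.0940² + 0.5630²) = 7.1163 (running 11.8353)
  edge 3→1: √(-8.4390² + 3.9602²) = 9.3220 (running 21.1573)
Perimeter = 21.1573

Perimeter at t=0.175: 21.1573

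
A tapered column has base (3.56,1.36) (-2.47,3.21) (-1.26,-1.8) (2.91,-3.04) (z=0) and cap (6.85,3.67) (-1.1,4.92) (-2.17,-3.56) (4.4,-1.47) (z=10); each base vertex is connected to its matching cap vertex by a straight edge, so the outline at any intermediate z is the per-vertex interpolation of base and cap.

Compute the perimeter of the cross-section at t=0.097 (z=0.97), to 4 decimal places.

Cross-section at t=0.097: each vertex is (1-t)·p0[i] + t·p1[i].
  v1: (1-0.097)·(3.56,1.36) + 0.097·(6.85,3.67) = (3.8791,1.5841)
  v2: (1-0.097)·(-2.47,3.21) + 0.097·(-1.1,4.92) = (-2.3371,3.3759)
  v3: (1-0.097)·(-1.26,-1.8) + 0.097·(-2.17,-3.56) = (-1.3483,-1.9707)
  v4: (1-0.097)·(2.91,-3.04) + 0.097·(4.4,-1.47) = (3.0545,-2.8877)
Perimeter = Σ |v_{i+1} − v_i|:
  edge 1→2: √(-6.2162² + 1.7918²) = 6.4693 (running 6.4693)
  edge 2→3: √(0.9888² + -5.3466²) = 5.4373 (running 11.9066)
  edge 3→4: √(4.4028² + -0.9170²) = 4.4973 (running 16.4039)
  edge 4→1: √(0.8246² + 4.4718²) = 4.5472 (running 20.9510)
Perimeter = 20.9510

Perimeter at t=0.097: 20.9510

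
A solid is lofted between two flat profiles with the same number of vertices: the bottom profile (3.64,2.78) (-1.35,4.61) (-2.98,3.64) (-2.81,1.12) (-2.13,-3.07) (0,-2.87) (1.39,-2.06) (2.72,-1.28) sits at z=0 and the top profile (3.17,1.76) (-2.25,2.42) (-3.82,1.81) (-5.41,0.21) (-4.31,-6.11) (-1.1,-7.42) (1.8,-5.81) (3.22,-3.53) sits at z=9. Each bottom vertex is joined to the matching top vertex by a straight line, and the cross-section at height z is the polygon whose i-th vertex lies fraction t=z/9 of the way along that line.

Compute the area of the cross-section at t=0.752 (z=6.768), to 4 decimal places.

Cross-section at t=0.752: each vertex is (1-t)·p0[i] + t·p1[i].
  v1: (1-0.752)·(3.64,2.78) + 0.752·(3.17,1.76) = (3.2866,2.0130)
  v2: (1-0.752)·(-1.35,4.61) + 0.752·(-2.25,2.42) = (-2.0268,2.9631)
  v3: (1-0.752)·(-2.98,3.64) + 0.752·(-3.82,1.81) = (-3.6117,2.2638)
  v4: (1-0.752)·(-2.81,1.12) + 0.752·(-5.41,0.21) = (-4.7652,0.4357)
  v5: (1-0.752)·(-2.13,-3.07) + 0.752·(-4.31,-6.11) = (-3.7694,-5.3561)
  v6: (1-0.752)·(0,-2.87) + 0.752·(-1.1,-7.42) = (-0.8272,-6.2916)
  v7: (1-0.752)·(1.39,-2.06) + 0.752·(1.8,-5.81) = (1.6983,-4.8800)
  v8: (1-0.752)·(2.72,-1.28) + 0.752·(3.22,-3.53) = (3.0960,-2.9720)
Shoelace sum Σ(x_i·y_{i+1} − x_{i+1}·y_i):
  i=1: 3.2866·2.9631 − -2.0268·2.0130 = +13.8183 (running +13.8183)
  i=2: -2.0268·2.2638 − -3.6117·2.9631 = +6.1135 (running +19.9318)
  i=3: -3.6117·0.4357 − -4.7652·2.2638 = +9.2141 (running +29.1459)
  i=4: -4.7652·-5.3561 − -3.7694·0.4357 = +27.1650 (running +56.3110)
  i=5: -3.7694·-6.2916 − -0.8272·-5.3561 = +19.2848 (running +75.5957)
  i=6: -0.8272·-4.8800 − 1.6983·-6.2916 = +14.7219 (running +90.3176)
  i=7: 1.6983·-2.9720 − 3.0960·-4.8800 = +10.0611 (running +100.3787)
  i=8: 3.0960·2.0130 − 3.2866·-2.9720 = +15.9998 (running +116.3785)
Area = |Σ|/2 = |116.3785|/2 = 58.1892

Area at t=0.752: 58.1892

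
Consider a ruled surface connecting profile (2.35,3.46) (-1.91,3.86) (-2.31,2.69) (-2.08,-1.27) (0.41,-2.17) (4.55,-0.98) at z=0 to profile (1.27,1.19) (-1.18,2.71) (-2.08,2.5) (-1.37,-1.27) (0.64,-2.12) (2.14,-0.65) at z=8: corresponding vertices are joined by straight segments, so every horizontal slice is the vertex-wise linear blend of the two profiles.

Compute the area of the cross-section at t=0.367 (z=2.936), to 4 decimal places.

Cross-section at t=0.367: each vertex is (1-t)·p0[i] + t·p1[i].
  v1: (1-0.367)·(2.35,3.46) + 0.367·(1.27,1.19) = (1.9536,2.6269)
  v2: (1-0.367)·(-1.91,3.86) + 0.367·(-1.18,2.71) = (-1.6421,3.4379)
  v3: (1-0.367)·(-2.31,2.69) + 0.367·(-2.08,2.5) = (-2.2256,2.6203)
  v4: (1-0.367)·(-2.08,-1.27) + 0.367·(-1.37,-1.27) = (-1.8194,-1.2700)
  v5: (1-0.367)·(0.41,-2.17) + 0.367·(0.64,-2.12) = (0.4944,-2.1517)
  v6: (1-0.367)·(4.55,-0.98) + 0.367·(2.14,-0.65) = (3.6655,-0.8589)
Shoelace sum Σ(x_i·y_{i+1} − x_{i+1}·y_i):
  i=1: 1.9536·3.4379 − -1.6421·2.6269 = +11.0301 (running +11.0301)
  i=2: -1.6421·2.6203 − -2.2256·3.4379 = +3.3487 (running +14.3789)
  i=3: -2.2256·-1.2700 − -1.8194·2.6203 = +7.5939 (running +21.9728)
  i=4: -1.8194·-2.1517 − 0.4944·-1.2700 = +4.5427 (running +26.5155)
  i=5: 0.4944·-0.8589 − 3.6655·-2.1517 = +7.4623 (running +33.9778)
  i=6: 3.6655·2.6269 − 1.9536·-0.8589 = +11.3070 (running +45.2847)
Area = |Σ|/2 = |45.2847|/2 = 22.6424

Area at t=0.367: 22.6424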